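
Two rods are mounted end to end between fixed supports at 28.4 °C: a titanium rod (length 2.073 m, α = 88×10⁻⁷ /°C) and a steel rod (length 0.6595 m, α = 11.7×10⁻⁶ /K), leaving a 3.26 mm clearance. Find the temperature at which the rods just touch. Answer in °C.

T = 154 °C

α₁L₁ = 1.82424×10⁻⁵ m/K, α₂L₂ = 7.71615×10⁻⁶ m/K → total 2.595855×10⁻⁵ m/K
ΔT = g/(α₁L₁+α₂L₂) = 3.26×10⁻³ / 2.595855×10⁻⁵ = 125.58 K
T = 28.4 + 125.58 = 153.98 °C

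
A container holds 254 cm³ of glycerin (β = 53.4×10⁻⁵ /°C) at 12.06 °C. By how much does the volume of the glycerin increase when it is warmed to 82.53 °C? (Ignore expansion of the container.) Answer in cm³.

|ΔT| = |82.53 − 12.06| = 70.47 K
ΔV = βV₀ΔT = (53.4×10⁻⁵)(254)(70.47) = 9.56 cm³

ΔV = 9.56 cm³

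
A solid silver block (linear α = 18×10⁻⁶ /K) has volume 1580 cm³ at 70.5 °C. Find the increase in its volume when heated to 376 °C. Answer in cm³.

ΔV = 26.1 cm³

Isotropic solid: β ≈ 3α = 5.4×10⁻⁵ /K; ΔT = 305.5 K
ΔV = 3αV₀ΔT = 3(18×10⁻⁶)(1580)(305.5) = 26.1 cm³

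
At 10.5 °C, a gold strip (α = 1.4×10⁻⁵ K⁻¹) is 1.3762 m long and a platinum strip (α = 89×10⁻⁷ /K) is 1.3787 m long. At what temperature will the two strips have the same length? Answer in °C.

T = 367.8 °C

L₁(1 + α₁ΔT) = L₂(1 + α₂ΔT) ⇒ ΔT = (L₂ − L₁)/(α₁L₁ − α₂L₂)
L₂ − L₁ = 1.3787 − 1.3762 = 2.50×10⁻³ m
α₁L₁ − α₂L₂ = 1.4×10⁻⁵×1.3762 − 89×10⁻⁷×1.3787 = 6.99637×10⁻⁶ m/K
ΔT = 2.50×10⁻³ / 6.99637×10⁻⁶ = 357.328 K
T = 10.5 + 357.328 = 367.828 °C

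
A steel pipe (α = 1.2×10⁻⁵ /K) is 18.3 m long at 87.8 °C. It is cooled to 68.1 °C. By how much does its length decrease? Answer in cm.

ΔL = 0.433 cm

|ΔT| = |68.1 − 87.8| = 19.7 K
ΔL = αL₀ΔT = (1.2×10⁻⁵)(18.3)(19.7) = 4.33×10⁻³ m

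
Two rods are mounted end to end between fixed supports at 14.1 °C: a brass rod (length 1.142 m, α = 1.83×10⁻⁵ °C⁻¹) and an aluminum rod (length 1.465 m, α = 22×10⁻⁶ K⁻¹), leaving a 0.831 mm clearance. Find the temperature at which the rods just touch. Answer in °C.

Gap closes when ΔL₁ + ΔL₂ = 0.831 mm = 8.31×10⁻⁴ m
(α₁L₁ + α₂L₂)ΔT = g
α₁L₁ + α₂L₂ = 1.83×10⁻⁵×1.142 + 22×10⁻⁶×1.465 = 5.31286×10⁻⁵ m/K
ΔT = 8.31×10⁻⁴ / 5.31286×10⁻⁵ = 15.641 K
T = 14.1 + 15.641 = 29.741 °C

T = 29.7 °C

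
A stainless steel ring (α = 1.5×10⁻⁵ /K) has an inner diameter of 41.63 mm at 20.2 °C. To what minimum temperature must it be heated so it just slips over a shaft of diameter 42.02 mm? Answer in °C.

T = 645 °C

Required Δd = 42.02 − 41.63 = 0.39 mm
Δd = αd₀ΔT ⇒ ΔT = Δd/(αd₀) = 0.39 / (1.5×10⁻⁵ × 41.63) = 624.55 K
T_min = 20.2 + 624.55 = 644.75 °C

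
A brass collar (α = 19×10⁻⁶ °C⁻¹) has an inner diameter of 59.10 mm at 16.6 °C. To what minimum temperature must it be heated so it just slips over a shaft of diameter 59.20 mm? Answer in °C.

T = 106 °C

Required Δd = 59.20 − 59.10 = 0.10 mm
Δd = αd₀ΔT ⇒ ΔT = Δd/(αd₀) = 0.10 / (19×10⁻⁶ × 59.10) = 89.06 K
T_min = 16.6 + 89.06 = 105.66 °C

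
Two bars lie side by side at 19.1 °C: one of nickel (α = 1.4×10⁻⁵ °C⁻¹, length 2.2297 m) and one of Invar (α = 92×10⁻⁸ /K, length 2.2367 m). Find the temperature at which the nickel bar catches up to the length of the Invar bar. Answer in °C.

T = 259.2 °C

Equal length when α₁L₁ΔT − α₂L₂ΔT = L₂ − L₁ = 7.00×10⁻³ m
α₁L₁ = 3.12158×10⁻⁵, α₂L₂ = 2.057764×10⁻⁶ → Δ(αL) = 2.9158036×10⁻⁵ m/K
ΔT = 7.00×10⁻³ / 2.9158036×10⁻⁵ = 240.071 K, so T = 19.1 + 240.071 = 259.171 °C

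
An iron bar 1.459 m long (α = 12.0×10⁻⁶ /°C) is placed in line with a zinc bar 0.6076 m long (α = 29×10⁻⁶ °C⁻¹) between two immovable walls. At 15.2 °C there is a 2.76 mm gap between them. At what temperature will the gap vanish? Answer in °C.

α₁L₁ = 1.7508×10⁻⁵ m/K, α₂L₂ = 1.76204×10⁻⁵ m/K → total 3.51284×10⁻⁵ m/K
ΔT = g/(α₁L₁+α₂L₂) = 2.76×10⁻³ / 3.51284×10⁻⁵ = 78.569 K
T = 15.2 + 78.569 = 93.769 °C

T = 93.8 °C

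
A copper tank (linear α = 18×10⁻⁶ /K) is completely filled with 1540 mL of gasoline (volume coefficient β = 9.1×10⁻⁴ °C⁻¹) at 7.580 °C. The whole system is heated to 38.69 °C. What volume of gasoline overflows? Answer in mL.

The tank also expands: β_container ≈ 3α = 5.4×10⁻⁵ /K
Net overflow = V₀(β_liq − 3α_cont)ΔT
β − 3α = 9.10×10⁻⁴ − 5.4×10⁻⁵ = 8.56×10⁻⁴ /K; ΔT = 31.110 K
ΔV = 1540 × 8.56×10⁻⁴ × 31.110 = 41.0 mL

41.0 mL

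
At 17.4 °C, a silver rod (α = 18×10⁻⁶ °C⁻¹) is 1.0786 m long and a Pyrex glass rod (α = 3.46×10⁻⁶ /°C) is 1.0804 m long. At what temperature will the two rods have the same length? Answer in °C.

Equal length when α₁L₁ΔT − α₂L₂ΔT = L₂ − L₁ = 1.80×10⁻³ m
α₁L₁ = 1.94148×10⁻⁵, α₂L₂ = 3.738184×10⁻⁶ → Δ(αL) = 1.5676616×10⁻⁵ m/K
ΔT = 1.80×10⁻³ / 1.5676616×10⁻⁵ = 114.821 K, so T = 17.4 + 114.821 = 132.221 °C

T = 132.2 °C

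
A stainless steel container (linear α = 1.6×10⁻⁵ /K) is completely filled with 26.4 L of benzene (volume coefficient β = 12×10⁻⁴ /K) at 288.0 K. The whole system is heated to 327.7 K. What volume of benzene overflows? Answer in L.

1.21 L

The container also expands: β_container ≈ 3α = 4.8×10⁻⁵ /K
Net overflow = V₀(β_liq − 3α_cont)ΔT
β − 3α = 1.20×10⁻³ − 4.8×10⁻⁵ = 1.152×10⁻³ /K; ΔT = 39.7 K
ΔV = 26.4 × 1.152×10⁻³ × 39.7 = 1.21 L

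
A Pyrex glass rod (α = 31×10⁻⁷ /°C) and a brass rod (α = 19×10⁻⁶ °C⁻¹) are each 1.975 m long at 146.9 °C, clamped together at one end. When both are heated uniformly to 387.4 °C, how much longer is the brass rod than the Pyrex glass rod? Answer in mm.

7.55 mm

ΔT = 240.5 K
Pyrex glass: ΔL = 31×10⁻⁷ × 1.975 m × 240.5 = 1.4725×10⁻³ m = 1.4725 mm
brass: ΔL = 19×10⁻⁶ × 1.975 m × 240.5 = 9.0248×10⁻³ m = 9.0248 mm
difference = 9.0248 − 1.4725 = 7.5523 mm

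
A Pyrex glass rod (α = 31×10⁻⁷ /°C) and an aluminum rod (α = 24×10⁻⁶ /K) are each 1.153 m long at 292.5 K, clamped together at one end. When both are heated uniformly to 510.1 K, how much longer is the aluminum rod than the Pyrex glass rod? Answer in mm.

5.24 mm

ΔT = 217.6 K
Pyrex glass: ΔL = 31×10⁻⁷ × 1.153 m × 217.6 = 7.7777×10⁻⁴ m = 0.77777 mm
aluminum: ΔL = 24×10⁻⁶ × 1.153 m × 217.6 = 6.0214×10⁻³ m = 6.0214 mm
difference = 6.0214 − 0.77777 = 5.24363 mm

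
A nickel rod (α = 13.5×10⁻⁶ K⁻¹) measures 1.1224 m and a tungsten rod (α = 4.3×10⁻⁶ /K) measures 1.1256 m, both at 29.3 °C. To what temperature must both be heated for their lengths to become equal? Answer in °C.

T = 339.6 °C

L₁(1 + α₁ΔT) = L₂(1 + α₂ΔT) ⇒ ΔT = (L₂ − L₁)/(α₁L₁ − α₂L₂)
L₂ − L₁ = 1.1256 − 1.1224 = 3.20×10⁻³ m
α₁L₁ − α₂L₂ = 13.5×10⁻⁶×1.1224 − 4.3×10⁻⁶×1.1256 = 1.031232×10⁻⁵ m/K
ΔT = 3.20×10⁻³ / 1.031232×10⁻⁵ = 310.308 K
T = 29.3 + 310.308 = 339.608 °C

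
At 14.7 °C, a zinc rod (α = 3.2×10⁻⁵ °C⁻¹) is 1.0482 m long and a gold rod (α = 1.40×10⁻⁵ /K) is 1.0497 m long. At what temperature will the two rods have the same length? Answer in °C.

T = 94.29 °C

Equal length when α₁L₁ΔT − α₂L₂ΔT = L₂ − L₁ = 1.50×10⁻³ m
α₁L₁ = 3.35424×10⁻⁵, α₂L₂ = 1.46958×10⁻⁵ → Δ(αL) = 1.88466×10⁻⁵ m/K
ΔT = 1.50×10⁻³ / 1.88466×10⁻⁵ = 79.5900 K, so T = 14.7 + 79.5900 = 94.2900 °C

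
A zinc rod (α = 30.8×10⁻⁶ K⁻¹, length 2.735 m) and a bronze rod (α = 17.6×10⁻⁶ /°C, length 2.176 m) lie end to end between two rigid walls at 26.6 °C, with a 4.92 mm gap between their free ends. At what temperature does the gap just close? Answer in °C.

T = 66.8 °C

Gap closes when ΔL₁ + ΔL₂ = 4.92 mm = 4.92×10⁻³ m
(α₁L₁ + α₂L₂)ΔT = g
α₁L₁ + α₂L₂ = 30.8×10⁻⁶×2.735 + 17.6×10⁻⁶×2.176 = 1.225356×10⁻⁴ m/K
ΔT = 4.92×10⁻³ / 1.225356×10⁻⁴ = 40.152 K
T = 26.6 + 40.152 = 66.752 °C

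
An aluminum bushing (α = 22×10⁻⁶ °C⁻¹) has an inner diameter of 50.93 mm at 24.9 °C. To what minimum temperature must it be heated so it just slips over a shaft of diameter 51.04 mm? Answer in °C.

Required Δd = 51.04 − 50.93 = 0.11 mm
Δd = αd₀ΔT ⇒ ΔT = Δd/(αd₀) = 0.11 / (22×10⁻⁶ × 50.93) = 98.17 K
T_min = 24.9 + 98.17 = 123.07 °C

T = 123 °C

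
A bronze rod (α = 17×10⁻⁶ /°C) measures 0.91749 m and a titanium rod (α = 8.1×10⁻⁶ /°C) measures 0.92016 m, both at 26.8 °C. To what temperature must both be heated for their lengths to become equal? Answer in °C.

T = 354.6 °C

L₁(1 + α₁ΔT) = L₂(1 + α₂ΔT) ⇒ ΔT = (L₂ − L₁)/(α₁L₁ − α₂L₂)
L₂ − L₁ = 0.92016 − 0.91749 = 2.67×10⁻³ m
α₁L₁ − α₂L₂ = 17×10⁻⁶×0.91749 − 8.1×10⁻⁶×0.92016 = 8.144034×10⁻⁶ m/K
ΔT = 2.67×10⁻³ / 8.144034×10⁻⁶ = 327.847 K
T = 26.8 + 327.847 = 354.647 °C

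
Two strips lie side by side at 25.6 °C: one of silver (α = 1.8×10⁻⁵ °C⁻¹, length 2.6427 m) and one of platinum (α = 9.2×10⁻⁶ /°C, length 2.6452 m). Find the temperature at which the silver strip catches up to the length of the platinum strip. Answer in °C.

T = 133.2 °C

L₁(1 + α₁ΔT) = L₂(1 + α₂ΔT) ⇒ ΔT = (L₂ − L₁)/(α₁L₁ − α₂L₂)
L₂ − L₁ = 2.6452 − 2.6427 = 2.50×10⁻³ m
α₁L₁ − α₂L₂ = 1.8×10⁻⁵×2.6427 − 9.2×10⁻⁶×2.6452 = 2.323276×10⁻⁵ m/K
ΔT = 2.50×10⁻³ / 2.323276×10⁻⁵ = 107.607 K
T = 25.6 + 107.607 = 133.207 °C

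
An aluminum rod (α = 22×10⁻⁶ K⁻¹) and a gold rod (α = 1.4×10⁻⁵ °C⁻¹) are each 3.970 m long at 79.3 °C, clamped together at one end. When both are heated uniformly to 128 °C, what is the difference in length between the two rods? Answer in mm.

ΔT = 48.7 K
aluminum: ΔL = 22×10⁻⁶ × 3.970 m × 48.7 = 4.2535×10⁻³ m = 4.2535 mm
gold: ΔL = 1.4×10⁻⁵ × 3.970 m × 48.7 = 2.7067×10⁻³ m = 2.7067 mm
difference = 4.2535 − 2.7067 = 1.5468 mm

1.55 mm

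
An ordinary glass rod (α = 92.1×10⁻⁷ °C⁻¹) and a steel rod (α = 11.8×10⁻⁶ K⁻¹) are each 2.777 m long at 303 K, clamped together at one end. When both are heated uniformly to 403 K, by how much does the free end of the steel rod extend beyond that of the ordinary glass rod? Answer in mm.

0.719 mm

ΔT = 100 K
ordinary glass: ΔL = 92.1×10⁻⁷ × 2.777 m × 100 = 2.5576×10⁻³ m = 2.5576 mm
steel: ΔL = 11.8×10⁻⁶ × 2.777 m × 100 = 3.2769×10⁻³ m = 3.2769 mm
difference = 3.2769 − 2.5576 = 0.7193 mm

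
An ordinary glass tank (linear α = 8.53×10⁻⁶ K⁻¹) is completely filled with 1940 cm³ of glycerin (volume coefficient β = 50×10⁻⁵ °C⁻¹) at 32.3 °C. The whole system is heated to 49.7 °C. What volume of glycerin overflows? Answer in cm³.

The tank also expands: β_container ≈ 3α = 2.559×10⁻⁵ /K
Net overflow = V₀(β_liq − 3α_cont)ΔT
β − 3α = 5.00×10⁻⁴ − 2.559×10⁻⁵ = 4.7441×10⁻⁴ /K; ΔT = 17.4 K
ΔV = 1940 × 4.7441×10⁻⁴ × 17.4 = 16.0 cm³

16.0 cm³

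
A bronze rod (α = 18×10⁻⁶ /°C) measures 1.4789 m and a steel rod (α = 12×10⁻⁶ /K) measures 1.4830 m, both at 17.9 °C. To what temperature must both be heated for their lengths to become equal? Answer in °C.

Equal length when α₁L₁ΔT − α₂L₂ΔT = L₂ − L₁ = 4.10×10⁻³ m
α₁L₁ = 2.66202×10⁻⁵, α₂L₂ = 1.7796×10⁻⁵ → Δ(αL) = 8.8242×10⁻⁶ m/K
ΔT = 4.10×10⁻³ / 8.8242×10⁻⁶ = 464.631 K, so T = 17.9 + 464.631 = 482.531 °C

T = 482.5 °C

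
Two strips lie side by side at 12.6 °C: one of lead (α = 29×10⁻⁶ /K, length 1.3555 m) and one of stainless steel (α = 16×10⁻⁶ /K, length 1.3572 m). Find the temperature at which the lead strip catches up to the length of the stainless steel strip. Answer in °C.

L₁(1 + α₁ΔT) = L₂(1 + α₂ΔT) ⇒ ΔT = (L₂ − L₁)/(α₁L₁ − α₂L₂)
L₂ − L₁ = 1.3572 − 1.3555 = 1.70×10⁻³ m
α₁L₁ − α₂L₂ = 29×10⁻⁶×1.3555 − 16×10⁻⁶×1.3572 = 1.75943×10⁻⁵ m/K
ΔT = 1.70×10⁻³ / 1.75943×10⁻⁵ = 96.622 K
T = 12.6 + 96.622 = 109.222 °C

T = 109.2 °C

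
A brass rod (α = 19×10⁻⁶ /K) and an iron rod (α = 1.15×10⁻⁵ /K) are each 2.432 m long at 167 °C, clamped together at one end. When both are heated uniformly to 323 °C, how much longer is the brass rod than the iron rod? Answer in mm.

ΔT = 156 K
brass: ΔL = 19×10⁻⁶ × 2.432 m × 156 = 7.2084×10⁻³ m = 7.2084 mm
iron: ΔL = 1.15×10⁻⁵ × 2.432 m × 156 = 4.3630×10⁻³ m = 4.3630 mm
difference = 7.2084 − 4.3630 = 2.8454 mm

2.85 mm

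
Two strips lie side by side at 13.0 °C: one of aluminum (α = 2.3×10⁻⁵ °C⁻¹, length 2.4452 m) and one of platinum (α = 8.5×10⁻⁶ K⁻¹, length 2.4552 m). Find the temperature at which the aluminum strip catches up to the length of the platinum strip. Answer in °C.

T = 295.7 °C

Equal length when α₁L₁ΔT − α₂L₂ΔT = L₂ − L₁ = 1.00×10⁻² m
α₁L₁ = 5.62396×10⁻⁵, α₂L₂ = 2.08692×10⁻⁵ → Δ(αL) = 3.53704×10⁻⁵ m/K
ΔT = 1.00×10⁻² / 3.53704×10⁻⁵ = 282.722 K, so T = 13.0 + 282.722 = 295.722 °C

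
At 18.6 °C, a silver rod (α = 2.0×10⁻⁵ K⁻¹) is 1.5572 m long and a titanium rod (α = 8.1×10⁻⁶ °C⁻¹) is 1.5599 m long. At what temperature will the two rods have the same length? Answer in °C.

T = 164.5 °C

Equal length when α₁L₁ΔT − α₂L₂ΔT = L₂ − L₁ = 2.70×10⁻³ m
α₁L₁ = 3.1144×10⁻⁵, α₂L₂ = 1.263519×10⁻⁵ → Δ(αL) = 1.850881×10⁻⁵ m/K
ΔT = 2.70×10⁻³ / 1.850881×10⁻⁵ = 145.876 K, so T = 18.6 + 145.876 = 164.476 °C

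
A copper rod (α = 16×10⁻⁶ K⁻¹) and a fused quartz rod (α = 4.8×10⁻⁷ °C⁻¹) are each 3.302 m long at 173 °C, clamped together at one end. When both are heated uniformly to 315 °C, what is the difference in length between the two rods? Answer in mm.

7.28 mm

ΔT = 142 K
copper: ΔL = 16×10⁻⁶ × 3.302 m × 142 = 7.5021×10⁻³ m = 7.5021 mm
fused quartz: ΔL = 4.8×10⁻⁷ × 3.302 m × 142 = 2.2506×10⁻⁴ m = 0.22506 mm
difference = 7.5021 − 0.22506 = 7.27704 mm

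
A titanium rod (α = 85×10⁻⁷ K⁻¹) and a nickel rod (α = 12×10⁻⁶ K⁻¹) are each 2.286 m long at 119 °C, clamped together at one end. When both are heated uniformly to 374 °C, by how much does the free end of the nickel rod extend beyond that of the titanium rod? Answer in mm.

2.04 mm

ΔT = 255 K
titanium: ΔL = 85×10⁻⁷ × 2.286 m × 255 = 4.9549×10⁻³ m = 4.9549 mm
nickel: ΔL = 12×10⁻⁶ × 2.286 m × 255 = 6.9952×10⁻³ m = 6.9952 mm
difference = 6.9952 − 4.9549 = 2.0403 mm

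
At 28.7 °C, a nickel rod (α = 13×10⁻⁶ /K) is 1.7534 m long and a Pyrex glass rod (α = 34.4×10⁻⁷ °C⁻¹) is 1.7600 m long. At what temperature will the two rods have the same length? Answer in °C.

Equal length when α₁L₁ΔT − α₂L₂ΔT = L₂ − L₁ = 6.60×10⁻³ m
α₁L₁ = 2.27942×10⁻⁵, α₂L₂ = 6.0544×10⁻⁶ → Δ(αL) = 1.67398×10⁻⁵ m/K
ΔT = 6.60×10⁻³ / 1.67398×10⁻⁵ = 394.270 K, so T = 28.7 + 394.270 = 422.970 °C

T = 423.0 °C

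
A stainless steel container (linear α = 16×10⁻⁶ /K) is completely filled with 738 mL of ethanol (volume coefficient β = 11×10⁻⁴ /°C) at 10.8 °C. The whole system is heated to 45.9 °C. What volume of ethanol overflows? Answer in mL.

27.3 mL

The container also expands: β_container ≈ 3α = 4.8×10⁻⁵ /K
Net overflow = V₀(β_liq − 3α_cont)ΔT
β − 3α = 1.10×10⁻³ − 4.8×10⁻⁵ = 1.052×10⁻³ /K; ΔT = 35.1 K
ΔV = 738 × 1.052×10⁻³ × 35.1 = 27.3 mL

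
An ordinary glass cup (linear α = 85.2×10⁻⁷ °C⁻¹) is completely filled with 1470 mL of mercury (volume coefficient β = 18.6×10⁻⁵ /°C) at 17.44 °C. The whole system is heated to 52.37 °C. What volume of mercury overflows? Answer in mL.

The cup also expands: β_container ≈ 3α = 2.556×10⁻⁵ /K
Net overflow = V₀(β_liq − 3α_cont)ΔT
β − 3α = 1.86×10⁻⁴ − 2.556×10⁻⁵ = 1.6044×10⁻⁴ /K; ΔT = 34.93 K
ΔV = 1470 × 1.6044×10⁻⁴ × 34.93 = 8.24 mL

8.24 mL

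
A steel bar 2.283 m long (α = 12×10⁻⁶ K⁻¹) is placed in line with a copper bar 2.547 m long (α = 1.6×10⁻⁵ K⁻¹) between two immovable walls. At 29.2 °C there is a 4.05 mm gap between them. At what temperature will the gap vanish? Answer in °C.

Gap closes when ΔL₁ + ΔL₂ = 4.05 mm = 4.05×10⁻³ m
(α₁L₁ + α₂L₂)ΔT = g
α₁L₁ + α₂L₂ = 12×10⁻⁶×2.283 + 1.6×10⁻⁵×2.547 = 6.8148×10⁻⁵ m/K
ΔT = 4.05×10⁻³ / 6.8148×10⁻⁵ = 59.429 K
T = 29.2 + 59.429 = 88.629 °C

T = 88.6 °C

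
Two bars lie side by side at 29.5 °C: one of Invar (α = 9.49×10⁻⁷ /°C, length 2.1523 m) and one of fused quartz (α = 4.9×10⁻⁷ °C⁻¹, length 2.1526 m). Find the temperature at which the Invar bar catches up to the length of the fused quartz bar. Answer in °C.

T = 333.2 °C

Equal length when α₁L₁ΔT − α₂L₂ΔT = L₂ − L₁ = 3.00×10⁻⁴ m
α₁L₁ = 2.0425327×10⁻⁶, α₂L₂ = 1.054774×10⁻⁶ → Δ(αL) = 9.877587×10⁻⁷ m/K
ΔT = 3.00×10⁻⁴ / 9.877587×10⁻⁷ = 303.718 K, so T = 29.5 + 303.718 = 333.218 °C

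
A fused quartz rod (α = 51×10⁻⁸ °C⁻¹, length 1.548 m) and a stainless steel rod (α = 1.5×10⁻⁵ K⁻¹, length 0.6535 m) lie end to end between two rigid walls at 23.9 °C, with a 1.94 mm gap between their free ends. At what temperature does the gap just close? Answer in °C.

α₁L₁ = 7.8948×10⁻⁷ m/K, α₂L₂ = 9.8025×10⁻⁶ m/K → total 1.059198×10⁻⁵ m/K
ΔT = g/(α₁L₁+α₂L₂) = 1.94×10⁻³ / 1.059198×10⁻⁵ = 183.16 K
T = 23.9 + 183.16 = 207.06 °C

T = 207 °C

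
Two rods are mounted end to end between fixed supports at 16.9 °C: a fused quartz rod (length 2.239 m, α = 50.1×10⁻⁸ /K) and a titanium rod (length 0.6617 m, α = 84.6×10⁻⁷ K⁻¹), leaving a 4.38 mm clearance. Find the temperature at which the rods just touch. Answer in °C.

Gap closes when ΔL₁ + ΔL₂ = 4.38 mm = 4.38×10⁻³ m
(α₁L₁ + α₂L₂)ΔT = g
α₁L₁ + α₂L₂ = 50.1×10⁻⁸×2.239 + 84.6×10⁻⁷×0.6617 = 6.719721×10⁻⁶ m/K
ΔT = 4.38×10⁻³ / 6.719721×10⁻⁶ = 651.81 K
T = 16.9 + 651.81 = 668.71 °C

T = 669 °C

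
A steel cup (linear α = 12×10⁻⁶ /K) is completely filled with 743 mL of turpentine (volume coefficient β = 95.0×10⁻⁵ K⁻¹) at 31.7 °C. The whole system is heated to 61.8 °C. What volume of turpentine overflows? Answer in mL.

The cup also expands: β_container ≈ 3α = 3.6×10⁻⁵ /K
Net overflow = V₀(β_liq − 3α_cont)ΔT
β − 3α = 9.50×10⁻⁴ − 3.6×10⁻⁵ = 9.14×10⁻⁴ /K; ΔT = 30.1 K
ΔV = 743 × 9.14×10⁻⁴ × 30.1 = 20.4 mL

20.4 mL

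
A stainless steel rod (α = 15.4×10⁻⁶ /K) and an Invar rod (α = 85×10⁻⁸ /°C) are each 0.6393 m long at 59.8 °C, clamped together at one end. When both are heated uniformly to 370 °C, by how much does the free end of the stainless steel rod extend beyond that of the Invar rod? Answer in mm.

ΔT = 310.2 K
stainless steel: ΔL = 15.4×10⁻⁶ × 0.6393 m × 310.2 = 3.0540×10⁻³ m = 3.0540 mm
Invar: ΔL = 85×10⁻⁸ × 0.6393 m × 310.2 = 1.6856×10⁻⁴ m = 0.16856 mm
difference = 3.0540 − 0.16856 = 2.88544 mm

2.89 mm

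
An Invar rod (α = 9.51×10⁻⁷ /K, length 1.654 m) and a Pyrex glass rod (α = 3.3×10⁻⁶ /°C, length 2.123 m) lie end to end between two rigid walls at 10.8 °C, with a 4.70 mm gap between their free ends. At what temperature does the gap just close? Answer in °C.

α₁L₁ = 1.572954×10⁻⁶ m/K, α₂L₂ = 7.0059×10⁻⁶ m/K → total 8.578854×10⁻⁶ m/K
ΔT = g/(α₁L₁+α₂L₂) = 4.70×10⁻³ / 8.578854×10⁻⁶ = 547.86 K
T = 10.8 + 547.86 = 558.66 °C

T = 559 °C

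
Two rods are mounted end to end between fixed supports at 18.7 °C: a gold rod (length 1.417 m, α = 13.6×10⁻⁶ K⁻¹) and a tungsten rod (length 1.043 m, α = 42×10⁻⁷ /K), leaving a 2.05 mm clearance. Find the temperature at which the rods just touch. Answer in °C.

T = 105 °C

Gap closes when ΔL₁ + ΔL₂ = 2.05 mm = 2.05×10⁻³ m
(α₁L₁ + α₂L₂)ΔT = g
α₁L₁ + α₂L₂ = 13.6×10⁻⁶×1.417 + 42×10⁻⁷×1.043 = 2.36518×10⁻⁵ m/K
ΔT = 2.05×10⁻³ / 2.36518×10⁻⁵ = 86.67 K
T = 18.7 + 86.67 = 105.37 °C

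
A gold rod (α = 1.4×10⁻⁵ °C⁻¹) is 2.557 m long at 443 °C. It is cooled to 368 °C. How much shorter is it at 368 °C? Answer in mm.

|ΔT| = |368 − 443| = 75 K
ΔL = αL₀ΔT = (1.4×10⁻⁵)(2.557)(75) = 2.68×10⁻³ m

ΔL = 2.68 mm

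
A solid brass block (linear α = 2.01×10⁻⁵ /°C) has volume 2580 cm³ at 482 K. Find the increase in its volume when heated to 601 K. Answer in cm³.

Isotropic solid: β ≈ 3α = 6.0×10⁻⁵ /K; ΔT = 119 K
ΔV = 3αV₀ΔT = 3(2.01×10⁻⁵)(2580)(119) = 18.5 cm³

ΔV = 18.5 cm³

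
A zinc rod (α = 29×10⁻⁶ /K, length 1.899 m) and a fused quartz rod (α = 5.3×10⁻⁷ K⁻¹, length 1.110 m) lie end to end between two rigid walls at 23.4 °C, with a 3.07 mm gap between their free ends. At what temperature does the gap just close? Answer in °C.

T = 78.6 °C

α₁L₁ = 5.5071×10⁻⁵ m/K, α₂L₂ = 5.883×10⁻⁷ m/K → total 5.56593×10⁻⁵ m/K
ΔT = g/(α₁L₁+α₂L₂) = 3.07×10⁻³ / 5.56593×10⁻⁵ = 55.157 K
T = 23.4 + 55.157 = 78.557 °C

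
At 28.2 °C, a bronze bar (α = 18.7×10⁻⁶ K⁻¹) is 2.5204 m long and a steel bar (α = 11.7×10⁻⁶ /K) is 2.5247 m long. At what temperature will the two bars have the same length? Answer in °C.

T = 272.6 °C

L₁(1 + α₁ΔT) = L₂(1 + α₂ΔT) ⇒ ΔT = (L₂ − L₁)/(α₁L₁ − α₂L₂)
L₂ − L₁ = 2.5247 − 2.5204 = 4.30×10⁻³ m
α₁L₁ − α₂L₂ = 18.7×10⁻⁶×2.5204 − 11.7×10⁻⁶×2.5247 = 1.759249×10⁻⁵ m/K
ΔT = 4.30×10⁻³ / 1.759249×10⁻⁵ = 244.422 K
T = 28.2 + 244.422 = 272.622 °C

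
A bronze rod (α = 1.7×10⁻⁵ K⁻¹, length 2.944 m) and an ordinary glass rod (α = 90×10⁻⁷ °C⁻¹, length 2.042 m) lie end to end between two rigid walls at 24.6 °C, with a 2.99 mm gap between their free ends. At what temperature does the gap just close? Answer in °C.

T = 68.3 °C

α₁L₁ = 5.0048×10⁻⁵ m/K, α₂L₂ = 1.8378×10⁻⁵ m/K → total 6.8426×10⁻⁵ m/K
ΔT = g/(α₁L₁+α₂L₂) = 2.99×10⁻³ / 6.8426×10⁻⁵ = 43.697 K
T = 24.6 + 43.697 = 68.297 °C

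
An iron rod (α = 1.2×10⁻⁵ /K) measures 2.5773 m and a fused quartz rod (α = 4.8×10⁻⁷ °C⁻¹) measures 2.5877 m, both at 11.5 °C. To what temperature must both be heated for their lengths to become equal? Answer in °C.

Equal length when α₁L₁ΔT − α₂L₂ΔT = L₂ − L₁ = 1.04×10⁻² m
α₁L₁ = 3.09276×10⁻⁵, α₂L₂ = 1.242096×10⁻⁶ → Δ(αL) = 2.9685504×10⁻⁵ m/K
ΔT = 1.04×10⁻² / 2.9685504×10⁻⁵ = 350.339 K, so T = 11.5 + 350.339 = 361.839 °C

T = 361.8 °C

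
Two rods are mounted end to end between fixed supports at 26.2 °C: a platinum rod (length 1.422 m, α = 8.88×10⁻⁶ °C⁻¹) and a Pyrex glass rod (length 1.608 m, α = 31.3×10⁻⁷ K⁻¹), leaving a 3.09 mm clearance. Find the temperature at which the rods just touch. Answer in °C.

α₁L₁ = 1.262736×10⁻⁵ m/K, α₂L₂ = 5.03304×10⁻⁶ m/K → total 1.76604×10⁻⁵ m/K
ΔT = g/(α₁L₁+α₂L₂) = 3.09×10⁻³ / 1.76604×10⁻⁵ = 174.97 K
T = 26.2 + 174.97 = 201.17 °C

T = 201 °C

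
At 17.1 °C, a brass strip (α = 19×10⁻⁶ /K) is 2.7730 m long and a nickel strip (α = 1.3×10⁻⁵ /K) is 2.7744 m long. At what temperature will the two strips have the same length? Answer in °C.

T = 101.3 °C

L₁(1 + α₁ΔT) = L₂(1 + α₂ΔT) ⇒ ΔT = (L₂ − L₁)/(α₁L₁ − α₂L₂)
L₂ − L₁ = 2.7744 − 2.7730 = 1.40×10⁻³ m
α₁L₁ − α₂L₂ = 19×10⁻⁶×2.7730 − 1.3×10⁻⁵×2.7744 = 1.66198×10⁻⁵ m/K
ΔT = 1.40×10⁻³ / 1.66198×10⁻⁵ = 84.237 K
T = 17.1 + 84.237 = 101.337 °C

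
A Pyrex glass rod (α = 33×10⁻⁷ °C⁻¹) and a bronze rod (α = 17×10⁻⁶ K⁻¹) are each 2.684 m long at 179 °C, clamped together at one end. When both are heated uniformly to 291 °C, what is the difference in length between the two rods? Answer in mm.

ΔT = 112 K
Pyrex glass: ΔL = 33×10⁻⁷ × 2.684 m × 112 = 9.9201×10⁻⁴ m = 0.99201 mm
bronze: ΔL = 17×10⁻⁶ × 2.684 m × 112 = 5.1103×10⁻³ m = 5.1103 mm
difference = 5.1103 − 0.99201 = 4.11829 mm

4.12 mm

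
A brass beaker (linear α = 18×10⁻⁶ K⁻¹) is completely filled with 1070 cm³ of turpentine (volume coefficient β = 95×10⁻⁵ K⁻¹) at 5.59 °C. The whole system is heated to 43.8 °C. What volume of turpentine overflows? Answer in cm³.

36.6 cm³

The beaker also expands: β_container ≈ 3α = 5.4×10⁻⁵ /K
Net overflow = V₀(β_liq − 3α_cont)ΔT
β − 3α = 9.50×10⁻⁴ − 5.4×10⁻⁵ = 8.96×10⁻⁴ /K; ΔT = 38.21 K
ΔV = 1070 × 8.96×10⁻⁴ × 38.21 = 36.6 cm³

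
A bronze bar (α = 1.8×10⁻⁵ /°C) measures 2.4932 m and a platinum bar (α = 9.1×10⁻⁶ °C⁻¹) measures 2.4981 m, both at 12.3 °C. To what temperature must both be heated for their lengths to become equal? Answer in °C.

Equal length when α₁L₁ΔT − α₂L₂ΔT = L₂ − L₁ = 4.90×10⁻³ m
α₁L₁ = 4.48776×10⁻⁵, α₂L₂ = 2.273271×10⁻⁵ → Δ(αL) = 2.214489×10⁻⁵ m/K
ΔT = 4.90×10⁻³ / 2.214489×10⁻⁵ = 221.270 K, so T = 12.3 + 221.270 = 233.570 °C

T = 233.6 °C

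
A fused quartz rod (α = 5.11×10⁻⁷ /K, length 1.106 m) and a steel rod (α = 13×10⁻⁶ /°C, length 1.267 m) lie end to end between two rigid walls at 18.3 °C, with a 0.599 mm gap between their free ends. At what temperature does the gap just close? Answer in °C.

T = 53.5 °C

Gap closes when ΔL₁ + ΔL₂ = 0.599 mm = 5.99×10⁻⁴ m
(α₁L₁ + α₂L₂)ΔT = g
α₁L₁ + α₂L₂ = 5.11×10⁻⁷×1.106 + 13×10⁻⁶×1.267 = 1.7036166×10⁻⁵ m/K
ΔT = 5.99×10⁻⁴ / 1.7036166×10⁻⁵ = 35.160 K
T = 18.3 + 35.160 = 53.460 °C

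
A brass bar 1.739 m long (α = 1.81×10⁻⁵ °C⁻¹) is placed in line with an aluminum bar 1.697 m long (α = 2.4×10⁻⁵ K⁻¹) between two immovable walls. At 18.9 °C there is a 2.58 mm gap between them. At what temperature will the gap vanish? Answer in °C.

Gap closes when ΔL₁ + ΔL₂ = 2.58 mm = 2.58×10⁻³ m
(α₁L₁ + α₂L₂)ΔT = g
α₁L₁ + α₂L₂ = 1.81×10⁻⁵×1.739 + 2.4×10⁻⁵×1.697 = 7.22039×10⁻⁵ m/K
ΔT = 2.58×10⁻³ / 7.22039×10⁻⁵ = 35.732 K
T = 18.9 + 35.732 = 54.632 °C

T = 54.6 °C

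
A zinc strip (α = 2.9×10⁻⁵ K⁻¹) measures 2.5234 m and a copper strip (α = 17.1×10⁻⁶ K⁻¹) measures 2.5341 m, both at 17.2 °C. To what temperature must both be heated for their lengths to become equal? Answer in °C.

Equal length when α₁L₁ΔT − α₂L₂ΔT = L₂ − L₁ = 1.07×10⁻² m
α₁L₁ = 7.31786×10⁻⁵, α₂L₂ = 4.333311×10⁻⁵ → Δ(αL) = 2.984549×10⁻⁵ m/K
ΔT = 1.07×10⁻² / 2.984549×10⁻⁵ = 358.513 K, so T = 17.2 + 358.513 = 375.713 °C

T = 375.7 °C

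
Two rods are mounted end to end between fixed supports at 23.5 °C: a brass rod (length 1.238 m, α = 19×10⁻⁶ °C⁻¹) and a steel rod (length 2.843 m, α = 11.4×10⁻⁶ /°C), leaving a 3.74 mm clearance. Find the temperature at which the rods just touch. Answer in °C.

α₁L₁ = 2.3522×10⁻⁵ m/K, α₂L₂ = 3.24102×10⁻⁵ m/K → total 5.59322×10⁻⁵ m/K
ΔT = g/(α₁L₁+α₂L₂) = 3.74×10⁻³ / 5.59322×10⁻⁵ = 66.867 K
T = 23.5 + 66.867 = 90.367 °C

T = 90.4 °C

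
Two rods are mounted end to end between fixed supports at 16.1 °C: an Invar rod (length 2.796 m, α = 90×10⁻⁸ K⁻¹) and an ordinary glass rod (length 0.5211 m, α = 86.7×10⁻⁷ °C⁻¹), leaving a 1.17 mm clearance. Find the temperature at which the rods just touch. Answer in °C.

α₁L₁ = 2.5164×10⁻⁶ m/K, α₂L₂ = 4.517937×10⁻⁶ m/K → total 7.034337×10⁻⁶ m/K
ΔT = g/(α₁L₁+α₂L₂) = 1.17×10⁻³ / 7.034337×10⁻⁶ = 166.33 K
T = 16.1 + 166.33 = 182.43 °C

T = 182 °C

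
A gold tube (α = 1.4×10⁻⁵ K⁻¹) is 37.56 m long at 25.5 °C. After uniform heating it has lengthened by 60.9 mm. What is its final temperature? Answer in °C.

T = 141 °C

ΔL = αL₀ΔT ⇒ ΔT = ΔL / (αL₀)
ΔT = 60.9×10⁻³ m / (1.4×10⁻⁵ × 37.56 m) = 115.81 K
T = 25.5 + 115.81 = 141.31 °C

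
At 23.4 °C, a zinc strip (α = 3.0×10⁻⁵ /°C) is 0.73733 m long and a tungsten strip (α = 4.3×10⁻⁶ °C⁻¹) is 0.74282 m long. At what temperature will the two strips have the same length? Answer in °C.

Equal length when α₁L₁ΔT − α₂L₂ΔT = L₂ − L₁ = 5.49×10⁻³ m
α₁L₁ = 2.21199×10⁻⁵, α₂L₂ = 3.194126×10⁻⁶ → Δ(αL) = 1.8925774×10⁻⁵ m/K
ΔT = 5.49×10⁻³ / 1.8925774×10⁻⁵ = 290.081 K, so T = 23.4 + 290.081 = 313.481 °C

T = 313.5 °C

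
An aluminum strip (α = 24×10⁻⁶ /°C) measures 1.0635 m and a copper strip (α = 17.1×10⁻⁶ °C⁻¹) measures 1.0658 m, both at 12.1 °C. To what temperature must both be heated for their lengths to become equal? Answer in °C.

Equal length when α₁L₁ΔT − α₂L₂ΔT = L₂ − L₁ = 2.30×10⁻³ m
α₁L₁ = 2.5524×10⁻⁵, α₂L₂ = 1.822518×10⁻⁵ → Δ(αL) = 7.29882×10⁻⁶ m/K
ΔT = 2.30×10⁻³ / 7.29882×10⁻⁶ = 315.119 K, so T = 12.1 + 315.119 = 327.219 °C

T = 327.2 °C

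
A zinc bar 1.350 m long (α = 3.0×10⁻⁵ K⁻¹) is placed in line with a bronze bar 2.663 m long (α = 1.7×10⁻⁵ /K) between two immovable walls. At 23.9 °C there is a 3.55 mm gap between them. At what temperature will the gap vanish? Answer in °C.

T = 65.3 °C

Gap closes when ΔL₁ + ΔL₂ = 3.55 mm = 3.55×10⁻³ m
(α₁L₁ + α₂L₂)ΔT = g
α₁L₁ + α₂L₂ = 3.0×10⁻⁵×1.350 + 1.7×10⁻⁵×2.663 = 8.5771×10⁻⁵ m/K
ΔT = 3.55×10⁻³ / 8.5771×10⁻⁵ = 41.389 K
T = 23.9 + 41.389 = 65.289 °C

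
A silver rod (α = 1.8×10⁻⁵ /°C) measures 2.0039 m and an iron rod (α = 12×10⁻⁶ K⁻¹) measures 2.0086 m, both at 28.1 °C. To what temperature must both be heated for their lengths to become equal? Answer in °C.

T = 420.8 °C

Equal length when α₁L₁ΔT − α₂L₂ΔT = L₂ − L₁ = 4.70×10⁻³ m
α₁L₁ = 3.60702×10⁻⁵, α₂L₂ = 2.41032×10⁻⁵ → Δ(αL) = 1.1967×10⁻⁵ m/K
ΔT = 4.70×10⁻³ / 1.1967×10⁻⁵ = 392.747 K, so T = 28.1 + 392.747 = 420.847 °C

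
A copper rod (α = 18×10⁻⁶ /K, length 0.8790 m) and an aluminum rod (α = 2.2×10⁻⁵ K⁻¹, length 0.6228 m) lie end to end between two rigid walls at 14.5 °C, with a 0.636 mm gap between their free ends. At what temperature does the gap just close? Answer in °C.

α₁L₁ = 1.5822×10⁻⁵ m/K, α₂L₂ = 1.37016×10⁻⁵ m/K → total 2.95236×10⁻⁵ m/K
ΔT = g/(α₁L₁+α₂L₂) = 6.36×10⁻⁴ / 2.95236×10⁻⁵ = 21.542 K
T = 14.5 + 21.542 = 36.042 °C

T = 36.0 °C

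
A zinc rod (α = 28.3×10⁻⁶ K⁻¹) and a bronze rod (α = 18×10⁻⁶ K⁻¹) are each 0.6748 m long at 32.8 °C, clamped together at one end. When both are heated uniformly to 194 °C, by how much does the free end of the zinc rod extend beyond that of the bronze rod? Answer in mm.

1.12 mm

ΔT = 161.2 K
zinc: ΔL = 28.3×10⁻⁶ × 0.6748 m × 161.2 = 3.0784×10⁻³ m = 3.0784 mm
bronze: ΔL = 18×10⁻⁶ × 0.6748 m × 161.2 = 1.9580×10⁻³ m = 1.9580 mm
difference = 3.0784 − 1.9580 = 1.1204 mm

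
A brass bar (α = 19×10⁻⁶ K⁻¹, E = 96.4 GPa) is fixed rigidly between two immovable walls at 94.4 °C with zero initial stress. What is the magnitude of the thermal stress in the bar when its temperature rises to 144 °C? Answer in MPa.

σ = 90.8 MPa

Fully constrained: the free strain ε = αΔT is blocked, so σ = Eε = EαΔT.
|ΔT| = 49.6 K
σ = 96.4×10⁹ × 19×10⁻⁶ × 49.6 = 9.08×10⁷ Pa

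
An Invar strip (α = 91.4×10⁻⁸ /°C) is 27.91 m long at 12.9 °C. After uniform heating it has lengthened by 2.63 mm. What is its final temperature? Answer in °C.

T = 116 °C

ΔL = αL₀ΔT ⇒ ΔT = ΔL / (αL₀)
ΔT = 2.63×10⁻³ m / (91.4×10⁻⁸ × 27.91 m) = 103.10 K
T = 12.9 + 103.10 = 116.00 °C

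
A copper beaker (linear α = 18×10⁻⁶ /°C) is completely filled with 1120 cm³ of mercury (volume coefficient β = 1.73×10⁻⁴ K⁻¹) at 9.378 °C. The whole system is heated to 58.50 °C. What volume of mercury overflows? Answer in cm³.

6.55 cm³

The beaker also expands: β_container ≈ 3α = 5.4×10⁻⁵ /K
Net overflow = V₀(β_liq − 3α_cont)ΔT
β − 3α = 1.73×10⁻⁴ − 5.4×10⁻⁵ = 1.19×10⁻⁴ /K; ΔT = 49.122 K
ΔV = 1120 × 1.19×10⁻⁴ × 49.122 = 6.55 cm³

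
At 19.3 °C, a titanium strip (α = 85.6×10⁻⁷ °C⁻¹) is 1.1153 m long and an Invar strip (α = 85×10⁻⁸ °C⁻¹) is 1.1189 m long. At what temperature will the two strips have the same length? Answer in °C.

T = 438.1 °C

L₁(1 + α₁ΔT) = L₂(1 + α₂ΔT) ⇒ ΔT = (L₂ − L₁)/(α₁L₁ − α₂L₂)
L₂ − L₁ = 1.1189 − 1.1153 = 3.60×10⁻³ m
α₁L₁ − α₂L₂ = 85.6×10⁻⁷×1.1153 − 85×10⁻⁸×1.1189 = 8.595903×10⁻⁶ m/K
ΔT = 3.60×10⁻³ / 8.595903×10⁻⁶ = 418.804 K
T = 19.3 + 418.804 = 438.104 °C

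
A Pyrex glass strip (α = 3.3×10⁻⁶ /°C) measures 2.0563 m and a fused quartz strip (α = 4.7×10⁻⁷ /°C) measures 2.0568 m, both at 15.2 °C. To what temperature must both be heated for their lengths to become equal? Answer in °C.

Equal length when α₁L₁ΔT − α₂L₂ΔT = L₂ − L₁ = 5.00×10⁻⁴ m
α₁L₁ = 6.78579×10⁻⁶, α₂L₂ = 9.66696×10⁻⁷ → Δ(αL) = 5.819094×10⁻⁶ m/K
ΔT = 5.00×10⁻⁴ / 5.819094×10⁻⁶ = 85.924 K, so T = 15.2 + 85.924 = 101.124 °C

T = 101.1 °C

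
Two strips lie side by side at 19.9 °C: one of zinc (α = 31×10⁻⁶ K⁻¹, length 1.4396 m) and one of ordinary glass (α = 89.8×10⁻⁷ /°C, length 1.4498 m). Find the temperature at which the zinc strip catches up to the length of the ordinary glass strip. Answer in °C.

L₁(1 + α₁ΔT) = L₂(1 + α₂ΔT) ⇒ ΔT = (L₂ − L₁)/(α₁L₁ − α₂L₂)
L₂ − L₁ = 1.4498 − 1.4396 = 1.02×10⁻² m
α₁L₁ − α₂L₂ = 31×10⁻⁶×1.4396 − 89.8×10⁻⁷×1.4498 = 3.1608396×10⁻⁵ m/K
ΔT = 1.02×10⁻² / 3.1608396×10⁻⁵ = 322.699 K
T = 19.9 + 322.699 = 342.599 °C

T = 342.6 °C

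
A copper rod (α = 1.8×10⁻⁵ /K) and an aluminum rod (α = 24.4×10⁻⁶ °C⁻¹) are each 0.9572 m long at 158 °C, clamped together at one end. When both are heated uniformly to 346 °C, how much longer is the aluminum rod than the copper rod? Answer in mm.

1.15 mm

ΔT = 188 K
copper: ΔL = 1.8×10⁻⁵ × 0.9572 m × 188 = 3.2392×10⁻³ m = 3.2392 mm
aluminum: ΔL = 24.4×10⁻⁶ × 0.9572 m × 188 = 4.3909×10⁻³ m = 4.3909 mm
difference = 4.3909 − 3.2392 = 1.1517 mm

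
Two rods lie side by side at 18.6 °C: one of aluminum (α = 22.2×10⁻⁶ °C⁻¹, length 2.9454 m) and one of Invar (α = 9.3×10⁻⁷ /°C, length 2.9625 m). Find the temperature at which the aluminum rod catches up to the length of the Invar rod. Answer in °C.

T = 291.6 °C

Equal length when α₁L₁ΔT − α₂L₂ΔT = L₂ − L₁ = 1.71×10⁻² m
α₁L₁ = 6.538788×10⁻⁵, α₂L₂ = 2.755125×10⁻⁶ → Δ(αL) = 6.2632755×10⁻⁵ m/K
ΔT = 1.71×10⁻² / 6.2632755×10⁻⁵ = 273.020 K, so T = 18.6 + 273.020 = 291.620 °C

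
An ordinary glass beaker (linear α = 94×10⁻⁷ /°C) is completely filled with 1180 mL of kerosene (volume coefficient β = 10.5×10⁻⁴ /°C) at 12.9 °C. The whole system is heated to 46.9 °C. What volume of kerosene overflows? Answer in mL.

The beaker also expands: β_container ≈ 3α = 2.82×10⁻⁵ /K
Net overflow = V₀(β_liq − 3α_cont)ΔT
β − 3α = 1.05×10⁻³ − 2.82×10⁻⁵ = 1.0218×10⁻³ /K; ΔT = 34.0 K
ΔV = 1180 × 1.0218×10⁻³ × 34.0 = 41.0 mL

41.0 mL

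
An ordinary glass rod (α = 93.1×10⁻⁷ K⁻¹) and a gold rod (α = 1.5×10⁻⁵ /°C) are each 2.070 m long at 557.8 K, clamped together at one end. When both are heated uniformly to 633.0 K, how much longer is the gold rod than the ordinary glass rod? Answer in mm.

0.886 mm

ΔT = 75.2 K
ordinary glass: ΔL = 93.1×10⁻⁷ × 2.070 m × 75.2 = 1.4492×10⁻³ m = 1.4492 mm
gold: ΔL = 1.5×10⁻⁵ × 2.070 m × 75.2 = 2.3350×10⁻³ m = 2.3350 mm
difference = 2.3350 − 1.4492 = 0.8858 mm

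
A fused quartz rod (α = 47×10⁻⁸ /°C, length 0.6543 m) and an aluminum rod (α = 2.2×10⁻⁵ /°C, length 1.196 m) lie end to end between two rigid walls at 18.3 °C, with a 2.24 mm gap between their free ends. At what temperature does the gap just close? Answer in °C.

Gap closes when ΔL₁ + ΔL₂ = 2.24 mm = 2.24×10⁻³ m
(α₁L₁ + α₂L₂)ΔT = g
α₁L₁ + α₂L₂ = 47×10⁻⁸×0.6543 + 2.2×10⁻⁵×1.196 = 2.6619521×10⁻⁵ m/K
ΔT = 2.24×10⁻³ / 2.6619521×10⁻⁵ = 84.15 K
T = 18.3 + 84.15 = 102.45 °C

T = 102 °C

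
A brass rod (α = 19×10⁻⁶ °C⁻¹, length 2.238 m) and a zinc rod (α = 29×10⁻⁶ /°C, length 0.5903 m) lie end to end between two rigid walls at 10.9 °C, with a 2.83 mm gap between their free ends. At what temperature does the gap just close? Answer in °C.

T = 58.4 °C

Gap closes when ΔL₁ + ΔL₂ = 2.83 mm = 2.83×10⁻³ m
(α₁L₁ + α₂L₂)ΔT = g
α₁L₁ + α₂L₂ = 19×10⁻⁶×2.238 + 29×10⁻⁶×0.5903 = 5.96407×10⁻⁵ m/K
ΔT = 2.83×10⁻³ / 5.96407×10⁻⁵ = 47.451 K
T = 10.9 + 47.451 = 58.351 °C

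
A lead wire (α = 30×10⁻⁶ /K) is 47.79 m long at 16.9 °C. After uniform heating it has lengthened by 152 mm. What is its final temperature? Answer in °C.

ΔL = αL₀ΔT ⇒ ΔT = ΔL / (αL₀)
ΔT = 152×10⁻³ m / (30×10⁻⁶ × 47.79 m) = 106.02 K
T = 16.9 + 106.02 = 122.92 °C

T = 123 °C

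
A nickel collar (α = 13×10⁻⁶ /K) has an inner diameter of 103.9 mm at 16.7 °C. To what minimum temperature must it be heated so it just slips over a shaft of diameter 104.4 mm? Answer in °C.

Required Δd = 104.4 − 103.9 = 0.5 mm
Δd = αd₀ΔT ⇒ ΔT = Δd/(αd₀) = 0.5 / (13×10⁻⁶ × 103.9) = 370.18 K
T_min = 16.7 + 370.18 = 386.88 °C

T = 387 °C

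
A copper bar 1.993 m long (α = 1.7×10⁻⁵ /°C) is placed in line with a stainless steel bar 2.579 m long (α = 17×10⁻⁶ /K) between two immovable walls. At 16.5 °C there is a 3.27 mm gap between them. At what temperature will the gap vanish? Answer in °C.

Gap closes when ΔL₁ + ΔL₂ = 3.27 mm = 3.27×10⁻³ m
(α₁L₁ + α₂L₂)ΔT = g
α₁L₁ + α₂L₂ = 1.7×10⁻⁵×1.993 + 17×10⁻⁶×2.579 = 7.7724×10⁻⁵ m/K
ΔT = 3.27×10⁻³ / 7.7724×10⁻⁵ = 42.072 K
T = 16.5 + 42.072 = 58.572 °C

T = 58.6 °C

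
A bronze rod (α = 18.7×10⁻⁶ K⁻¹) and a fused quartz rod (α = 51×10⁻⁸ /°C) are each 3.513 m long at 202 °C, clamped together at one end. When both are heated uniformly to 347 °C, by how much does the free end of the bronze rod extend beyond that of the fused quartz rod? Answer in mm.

9.27 mm

ΔT = 145 K
bronze: ΔL = 18.7×10⁻⁶ × 3.513 m × 145 = 9.5255×10⁻³ m = 9.5255 mm
fused quartz: ΔL = 51×10⁻⁸ × 3.513 m × 145 = 2.5979×10⁻⁴ m = 0.25979 mm
difference = 9.5255 − 0.25979 = 9.26571 mm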